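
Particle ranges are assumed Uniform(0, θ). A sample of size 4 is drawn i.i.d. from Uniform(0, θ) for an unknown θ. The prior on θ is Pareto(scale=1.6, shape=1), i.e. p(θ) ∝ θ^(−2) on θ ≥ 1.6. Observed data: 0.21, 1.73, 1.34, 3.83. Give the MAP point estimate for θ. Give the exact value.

θ̂_MAP = 3.83

The Uniform(0, θ) likelihood is θ^(−n) for θ ≥ max(xᵢ), zero otherwise. Here max(xᵢ) = 3.83.
Posterior ∝ θ^(−2) · θ^(−4) = θ^(−6) on θ ≥ max(1.6, 3.83) = 3.83.
This density is strictly decreasing in θ, so the posterior mode lies at the lower boundary of the support.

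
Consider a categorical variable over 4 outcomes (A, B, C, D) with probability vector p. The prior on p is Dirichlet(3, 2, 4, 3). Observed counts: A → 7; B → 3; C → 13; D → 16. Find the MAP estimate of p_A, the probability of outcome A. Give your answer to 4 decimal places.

MAP estimate of p_A = 0.1915

The posterior is Dirichlet(αᵢ + nᵢ) = Dirichlet(10, 5, 17, 19).
For a Dirichlet(a₁,…,a_K) with all aᵢ > 1, the mode has j-th component (aⱼ − 1)/(Σaᵢ − K).
Here Σaᵢ = 51 and K = 4, so p_A = (10 − 1)/(51 − 4) = 9/47 ≈ 0.1915.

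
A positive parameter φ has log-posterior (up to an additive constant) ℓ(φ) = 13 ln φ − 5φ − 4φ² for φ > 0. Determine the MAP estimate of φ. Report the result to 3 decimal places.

φ̂_MAP = 1.000

ℓ'(φ) = 13/φ − 5 − 8φ. Setting this to zero and multiplying by φ: 8φ² + 5φ − 13 = 0.
φ = (−5 + √(5² + 4·8·13)) / (2·8) = (−5 + √441) / 16 = (−5 + 21)/16 = 1.
ℓ''(φ) = −13/φ² − 8 < 0, confirming a maximum.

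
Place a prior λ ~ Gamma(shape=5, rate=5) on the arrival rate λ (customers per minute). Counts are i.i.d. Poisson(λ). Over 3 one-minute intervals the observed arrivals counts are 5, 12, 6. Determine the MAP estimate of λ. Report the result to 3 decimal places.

Σxᵢ = 5+12+6 = 23, with n = 3.
Posterior ∝ λ^4e^(−5λ) · λ^23e^(−3λ) = λ^27e^(−8λ), i.e. Gamma(shape=28, rate=8).
The mode of a Gamma(a, b) with a ≥ 1 (shape–rate) is (a−1)/b = 27/8 ≈ 3.375.

λ̂_MAP = 3.375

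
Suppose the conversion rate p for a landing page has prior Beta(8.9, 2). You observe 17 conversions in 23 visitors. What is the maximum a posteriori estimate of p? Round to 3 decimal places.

p̂_MAP = 0.781

Prior: Beta(8.9, 2).
Data: 17 successes in 23 trials. The binomial likelihood contributes p^17(1−p)^6, so the posterior is Beta(8.9+17, 2+6) = Beta(25.9, 8).
For Beta(a, b) with a, b > 1 the mode is (a−1)/(a+b−2) = 24.9/31.9 ≈ 0.781.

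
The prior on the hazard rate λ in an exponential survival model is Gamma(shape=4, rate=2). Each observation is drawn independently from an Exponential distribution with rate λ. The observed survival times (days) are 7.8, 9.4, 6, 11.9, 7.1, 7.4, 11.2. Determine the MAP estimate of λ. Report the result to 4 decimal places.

λ̂_MAP = 0.1592

The Exponential(rate=λ) likelihood is ∝ λ^n e^(−λΣtᵢ). Here n = 7 and Σtᵢ = 7.8 + 9.4 + 6 + 11.9 + 7.1 + 7.4 + 11.2 = 60.8.
Posterior ∝ λ^3e^(−2λ) · λ^7e^(−60.8λ) = λ^10e^(−62.8λ), i.e. Gamma(11, 62.8).
Mode = (a−1)/b = 10/62.8 ≈ 0.1592.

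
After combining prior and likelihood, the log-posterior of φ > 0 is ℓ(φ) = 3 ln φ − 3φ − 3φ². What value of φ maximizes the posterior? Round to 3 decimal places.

φ̂_MAP = 0.500

ℓ'(φ) = 3/φ − 3 − 6φ. Setting this to zero and multiplying by φ: 6φ² + 3φ − 3 = 0.
φ = (−3 + √(3² + 4·6·3)) / (2·6) = (−3 + √81) / 12 = (−3 + 9)/12 = 1/2.
ℓ''(φ) = −3/φ² − 6 < 0, confirming a maximum.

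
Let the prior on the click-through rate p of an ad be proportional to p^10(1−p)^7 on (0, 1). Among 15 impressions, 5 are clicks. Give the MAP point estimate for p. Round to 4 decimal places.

p̂_MAP = 0.4688

The prior density ∝ p^10(1−p)^7 is the kernel of Beta(11, 8).
Data: 5 successes in 15 trials. The binomial likelihood contributes p^5(1−p)^10, so the posterior is Beta(11+5, 8+10) = Beta(16, 18).
For Beta(a, b) with a, b > 1 the mode is (a−1)/(a+b−2) = 15/32 ≈ 0.4688.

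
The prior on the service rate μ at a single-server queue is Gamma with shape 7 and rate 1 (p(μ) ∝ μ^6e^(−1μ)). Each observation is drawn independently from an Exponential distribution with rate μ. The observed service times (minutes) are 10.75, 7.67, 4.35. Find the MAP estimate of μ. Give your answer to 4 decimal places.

The Exponential(rate=μ) likelihood is ∝ μ^n e^(−μΣtᵢ). Here n = 3 and Σtᵢ = 10.75 + 7.67 + 4.35 = 22.77.
Posterior ∝ μ^6e^(−1μ) · μ^3e^(−22.77μ) = μ^9e^(−23.77μ), i.e. Gamma(10, 23.77).
Mode = (a−1)/b = 9/23.77 ≈ 0.3786.

μ̂_MAP = 0.3786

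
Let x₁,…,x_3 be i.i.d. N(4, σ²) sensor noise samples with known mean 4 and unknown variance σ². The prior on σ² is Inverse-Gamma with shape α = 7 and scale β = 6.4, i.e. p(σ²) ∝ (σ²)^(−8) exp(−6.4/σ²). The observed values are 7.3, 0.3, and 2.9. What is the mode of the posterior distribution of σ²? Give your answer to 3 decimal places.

Sum of squared deviations about the known mean: SS = (7.3−4)² + (0.3−4)² + (2.9−4)² = 25.79.
The Normal likelihood contributes (σ²)^(−n/2) exp(−SS/(2σ²)), so the posterior is Inverse-Gamma(α + n/2, β + SS/2) = Inverse-Gamma(8.5, 19.295).
The mode of Inverse-Gamma(a, b) is b/(a+1) = 19.295/9.5 ≈ 2.031.

σ̂²_MAP = 2.031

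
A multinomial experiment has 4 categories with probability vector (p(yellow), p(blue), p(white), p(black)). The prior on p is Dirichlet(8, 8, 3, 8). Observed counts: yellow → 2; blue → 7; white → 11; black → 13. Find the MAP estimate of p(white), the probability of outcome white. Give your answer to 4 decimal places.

MAP estimate of p(white) = 0.2321

The posterior is Dirichlet(αᵢ + nᵢ) = Dirichlet(10, 15, 14, 21).
For a Dirichlet(a₁,…,a_K) with all aᵢ > 1, the mode has j-th component (aⱼ − 1)/(Σaᵢ − K).
Here Σaᵢ = 60 and K = 4, so p(white) = (14 − 1)/(60 − 4) = 13/56 ≈ 0.2321.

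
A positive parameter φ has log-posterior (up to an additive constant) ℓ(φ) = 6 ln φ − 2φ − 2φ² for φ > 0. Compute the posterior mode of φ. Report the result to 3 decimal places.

ℓ'(φ) = 6/φ − 2 − 4φ. Setting this to zero and multiplying by φ: 4φ² + 2φ − 6 = 0.
φ = (−2 + √(2² + 4·4·6)) / (2·4) = (−2 + √100) / 8 = (−2 + 10)/8 = 1.
ℓ''(φ) = −6/φ² − 4 < 0, confirming a maximum.

φ̂_MAP = 1.000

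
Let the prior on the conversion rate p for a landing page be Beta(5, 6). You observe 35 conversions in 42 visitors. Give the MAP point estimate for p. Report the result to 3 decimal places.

Prior: Beta(5, 6).
Data: 35 successes in 42 trials. The binomial likelihood contributes p^35(1−p)^7, so the posterior is Beta(5+35, 6+7) = Beta(40, 13).
For Beta(a, b) with a, b > 1 the mode is (a−1)/(a+b−2) = 39/51 ≈ 0.765.

p̂_MAP = 0.765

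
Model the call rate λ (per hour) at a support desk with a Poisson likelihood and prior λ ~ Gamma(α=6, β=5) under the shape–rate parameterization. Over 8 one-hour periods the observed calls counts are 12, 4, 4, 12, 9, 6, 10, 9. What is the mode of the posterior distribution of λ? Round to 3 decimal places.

λ̂_MAP = 5.462

Σxᵢ = 12+4+4+12+9+6+10+9 = 66, with n = 8.
Posterior ∝ λ^5e^(−5λ) · λ^66e^(−8λ) = λ^71e^(−13λ), i.e. Gamma(shape=72, rate=13).
The mode of a Gamma(a, b) with a ≥ 1 (shape–rate) is (a−1)/b = 71/13 ≈ 5.462.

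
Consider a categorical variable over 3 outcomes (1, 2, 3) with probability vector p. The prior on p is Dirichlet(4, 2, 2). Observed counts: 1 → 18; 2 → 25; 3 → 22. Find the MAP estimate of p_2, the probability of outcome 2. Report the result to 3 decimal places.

The posterior is Dirichlet(αᵢ + nᵢ) = Dirichlet(22, 27, 24).
For a Dirichlet(a₁,…,a_K) with all aᵢ > 1, the mode has j-th component (aⱼ − 1)/(Σaᵢ − K).
Here Σaᵢ = 73 and K = 3, so p_2 = (27 − 1)/(73 − 3) = 26/70 ≈ 0.371.

MAP estimate: 0.371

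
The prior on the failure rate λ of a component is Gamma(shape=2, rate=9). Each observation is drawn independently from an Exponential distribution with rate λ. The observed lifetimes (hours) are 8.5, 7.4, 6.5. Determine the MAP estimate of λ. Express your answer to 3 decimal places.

λ̂_MAP = 0.127

The Exponential(rate=λ) likelihood is ∝ λ^n e^(−λΣtᵢ). Here n = 3 and Σtᵢ = 8.5 + 7.4 + 6.5 = 22.4.
Posterior ∝ λe^(−9λ) · λ^3e^(−22.4λ) = λ^4e^(−31.4λ), i.e. Gamma(5, 31.4).
Mode = (a−1)/b = 4/31.4 ≈ 0.127.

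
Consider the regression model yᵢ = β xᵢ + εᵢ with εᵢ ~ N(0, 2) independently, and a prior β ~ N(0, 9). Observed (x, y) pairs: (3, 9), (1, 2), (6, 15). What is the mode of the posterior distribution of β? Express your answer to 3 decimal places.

β̂_MAP = 2.575

log p(β | y) = −Σ(yᵢ − βxᵢ)²/(2·2) − β²/(2·9) + const.
Setting the derivative to zero: Σxᵢ(yᵢ − βxᵢ)/2 − β/9 = 0, so β = Σxᵢyᵢ / (Σxᵢ² + σ²/τ²).
Σxᵢyᵢ = 3·9 + 1·2 + 6·15 = 119; Σxᵢ² = 46; σ²/τ² = 2/9.
β̂_MAP = 119 / (46 + 2/9) = 119/(416/9) = 1071/416 ≈ 2.575.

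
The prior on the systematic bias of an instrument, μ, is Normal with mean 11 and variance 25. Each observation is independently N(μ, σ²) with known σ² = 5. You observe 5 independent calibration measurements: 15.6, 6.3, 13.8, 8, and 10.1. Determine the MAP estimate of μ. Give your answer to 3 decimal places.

μ̂_MAP = 10.769

n = 5; x̄ = (15.6 + 6.3 + 13.8 + 8 + 10.1)/5 = 53.8/5 = 10.76.
For a Normal prior and Normal likelihood with known variance, the posterior is Normal; its mode equals its mean, the precision-weighted average.
Prior precision 1/σ₀² = 1/25 = 0.04; data precision n/σ² = 5/5 = 1.
μ̂ = (0.04·11 + 1·10.76) / (0.04 + 1) = 11.2/1.04 = 140/13 ≈ 10.769.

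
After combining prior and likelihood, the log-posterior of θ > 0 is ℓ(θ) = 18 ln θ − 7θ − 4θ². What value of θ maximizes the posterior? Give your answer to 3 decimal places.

ℓ'(θ) = 18/θ − 7 − 8θ. Setting this to zero and multiplying by θ: 8θ² + 7θ − 18 = 0.
θ = (−7 + √(7² + 4·8·18)) / (2·8) = (−7 + √625) / 16 = (−7 + 25)/16 = 9/8.
ℓ''(θ) = −18/θ² − 8 < 0, confirming a maximum.

θ̂_MAP = 1.125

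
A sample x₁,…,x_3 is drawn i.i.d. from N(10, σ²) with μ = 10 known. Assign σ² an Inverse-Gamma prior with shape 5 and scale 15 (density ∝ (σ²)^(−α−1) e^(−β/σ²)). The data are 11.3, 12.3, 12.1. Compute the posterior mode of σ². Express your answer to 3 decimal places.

σ̂²_MAP = 2.759

Sum of squared deviations about the known mean: SS = (11.3−10)² + (12.3−10)² + (12.1−10)² = 11.39.
The Normal likelihood contributes (σ²)^(−n/2) exp(−SS/(2σ²)), so the posterior is Inverse-Gamma(α + n/2, β + SS/2) = Inverse-Gamma(6.5, 20.695).
The mode of Inverse-Gamma(a, b) is b/(a+1) = 20.695/7.5 ≈ 2.759.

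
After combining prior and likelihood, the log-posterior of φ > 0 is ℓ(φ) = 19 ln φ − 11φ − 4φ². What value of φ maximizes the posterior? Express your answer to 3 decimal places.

φ̂_MAP = 1.000

ℓ'(φ) = 19/φ − 11 − 8φ. Setting this to zero and multiplying by φ: 8φ² + 11φ − 19 = 0.
φ = (−11 + √(11² + 4·8·19)) / (2·8) = (−11 + √729) / 16 = (−11 + 27)/16 = 1.
ℓ''(φ) = −19/φ² − 8 < 0, confirming a maximum.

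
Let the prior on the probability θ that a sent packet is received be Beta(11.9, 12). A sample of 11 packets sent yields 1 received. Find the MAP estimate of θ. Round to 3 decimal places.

Prior: Beta(11.9, 12).
Data: 1 success in 11 trials. The binomial likelihood contributes θ(1−θ)^10, so the posterior is Beta(11.9+1, 12+10) = Beta(12.9, 22).
For Beta(a, b) with a, b > 1 the mode is (a−1)/(a+b−2) = 11.9/32.9 ≈ 0.362.

θ̂_MAP = 0.362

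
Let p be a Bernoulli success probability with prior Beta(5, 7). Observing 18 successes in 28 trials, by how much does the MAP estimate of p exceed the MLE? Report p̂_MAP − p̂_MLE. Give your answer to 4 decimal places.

Posterior is Beta(23, 17); MAP = (23−1)/(40−2) = 22/38 ≈ 0.57895.
MLE ignores the prior: p̂_MLE = k/n = 18/28 ≈ 0.64286.
Difference = 22/38 − 18/28 = -17/266 ≈ -0.0639.

MAP − MLE = -0.0639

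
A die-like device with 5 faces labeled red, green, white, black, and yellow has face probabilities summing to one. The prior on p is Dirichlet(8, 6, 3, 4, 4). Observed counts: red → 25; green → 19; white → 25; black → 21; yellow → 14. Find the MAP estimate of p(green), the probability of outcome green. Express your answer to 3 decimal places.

MAP estimate of p(green) = 0.194

The posterior is Dirichlet(αᵢ + nᵢ) = Dirichlet(33, 25, 28, 25, 18).
For a Dirichlet(a₁,…,a_K) with all aᵢ > 1, the mode has j-th component (aⱼ − 1)/(Σaᵢ − K).
Here Σaᵢ = 129 and K = 5, so p(green) = (25 − 1)/(129 − 5) = 24/124 ≈ 0.194.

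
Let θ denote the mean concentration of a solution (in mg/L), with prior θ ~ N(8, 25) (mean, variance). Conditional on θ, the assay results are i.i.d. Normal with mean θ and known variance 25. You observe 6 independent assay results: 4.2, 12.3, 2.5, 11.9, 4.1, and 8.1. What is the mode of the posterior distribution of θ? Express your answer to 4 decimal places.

n = 6; x̄ = (4.2 + 12.3 + 2.5 + 11.9 + 4.1 + 8.1)/6 = 43.1/6 = 431/60 ≈ 7.1833.
For a Normal prior and Normal likelihood with known variance, the posterior is Normal; its mode equals its mean, the precision-weighted average.
Prior precision 1/σ₀² = 1/25 = 0.04; data precision n/σ² = 6/25 = 0.24.
θ̂ = (0.04·8 + 0.24·(431/60)) / (0.04 + 0.24) = 2.044/0.28 = 7.3000.

θ̂_MAP = 7.3000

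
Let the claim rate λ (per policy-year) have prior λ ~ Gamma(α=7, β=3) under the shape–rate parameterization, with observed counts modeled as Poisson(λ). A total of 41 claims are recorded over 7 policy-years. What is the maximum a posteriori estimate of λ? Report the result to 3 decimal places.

λ̂_MAP = 4.700

Σxᵢ = 41, n = 7.
Posterior ∝ λ^6e^(−3λ) · λ^41e^(−7λ) = λ^47e^(−10λ), i.e. Gamma(shape=48, rate=10).
The mode of a Gamma(a, b) with a ≥ 1 (shape–rate) is (a−1)/b = 47/10 ≈ 4.700.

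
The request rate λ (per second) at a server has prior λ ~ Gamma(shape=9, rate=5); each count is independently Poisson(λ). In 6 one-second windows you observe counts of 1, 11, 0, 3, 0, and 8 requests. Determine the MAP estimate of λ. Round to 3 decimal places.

λ̂_MAP = 2.818

Σxᵢ = 1+11+0+3+0+8 = 23, with n = 6.
Posterior ∝ λ^8e^(−5λ) · λ^23e^(−6λ) = λ^31e^(−11λ), i.e. Gamma(shape=32, rate=11).
The mode of a Gamma(a, b) with a ≥ 1 (shape–rate) is (a−1)/b = 31/11 ≈ 2.818.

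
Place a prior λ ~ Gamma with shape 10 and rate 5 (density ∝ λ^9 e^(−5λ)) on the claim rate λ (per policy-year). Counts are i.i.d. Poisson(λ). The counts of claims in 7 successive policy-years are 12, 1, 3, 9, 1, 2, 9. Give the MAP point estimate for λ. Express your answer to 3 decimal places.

Σxᵢ = 12+1+3+9+1+2+9 = 37, with n = 7.
Posterior ∝ λ^9e^(−5λ) · λ^37e^(−7λ) = λ^46e^(−12λ), i.e. Gamma(shape=47, rate=12).
The mode of a Gamma(a, b) with a ≥ 1 (shape–rate) is (a−1)/b = 46/12 ≈ 3.833.

λ̂_MAP = 3.833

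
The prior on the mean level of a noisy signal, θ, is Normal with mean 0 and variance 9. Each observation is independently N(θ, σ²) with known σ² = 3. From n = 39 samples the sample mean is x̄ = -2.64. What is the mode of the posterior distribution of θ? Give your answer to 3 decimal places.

n = 39, x̄ = -2.64.
For a Normal prior and Normal likelihood with known variance, the posterior is Normal; its mode equals its mean, the precision-weighted average.
Prior precision 1/σ₀² = 1/9; data precision n/σ² = 39/3 = 13.
θ̂ = ((1/9)·0 + 13·(-2.64)) / (1/9 + 13) = (-34.32)/(118/9) = -3861/1475 ≈ -2.618.

θ̂_MAP = -2.618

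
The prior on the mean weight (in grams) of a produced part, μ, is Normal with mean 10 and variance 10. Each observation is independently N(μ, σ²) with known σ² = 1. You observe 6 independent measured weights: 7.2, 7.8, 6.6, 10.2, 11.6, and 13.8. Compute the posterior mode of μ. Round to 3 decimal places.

n = 6; x̄ = (7.2 + 7.8 + 6.6 + 10.2 + 11.6 + 13.8)/6 = 57.2/6 = 143/15 ≈ 9.5333.
For a Normal prior and Normal likelihood with known variance, the posterior is Normal; its mode equals its mean, the precision-weighted average.
Prior precision 1/σ₀² = 1/10 = 0.1; data precision n/σ² = 6/1 = 6.
μ̂ = (0.1·10 + 6·(143/15)) / (0.1 + 6) = 58.2/6.1 = 582/61 ≈ 9.541.

μ̂_MAP = 9.541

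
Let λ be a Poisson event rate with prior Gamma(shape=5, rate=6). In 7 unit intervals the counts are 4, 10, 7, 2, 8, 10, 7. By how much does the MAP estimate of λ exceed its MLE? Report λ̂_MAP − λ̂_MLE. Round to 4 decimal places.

MAP − MLE = -2.8571

Σxᵢ = 48. Posterior is Gamma(53, 13); MAP = (53−1)/13 = 52/13 ≈ 4.00000.
MLE = x̄ = 48/7 ≈ 6.85714.
Difference = 52/13 − 48/7 = -20/7 ≈ -2.8571.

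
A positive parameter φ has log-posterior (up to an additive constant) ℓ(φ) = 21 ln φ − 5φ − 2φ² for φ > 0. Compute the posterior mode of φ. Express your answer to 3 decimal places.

φ̂_MAP = 1.750

ℓ'(φ) = 21/φ − 5 − 4φ. Setting this to zero and multiplying by φ: 4φ² + 5φ − 21 = 0.
φ = (−5 + √(5² + 4·4·21)) / (2·4) = (−5 + √361) / 8 = (−5 + 19)/8 = 7/4.
ℓ''(φ) = −21/φ² − 4 < 0, confirming a maximum.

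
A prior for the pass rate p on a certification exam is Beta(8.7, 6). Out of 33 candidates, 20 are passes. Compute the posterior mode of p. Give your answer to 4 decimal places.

p̂_MAP = 0.6061

Prior: Beta(8.7, 6).
Data: 20 successes in 33 trials. The binomial likelihood contributes p^20(1−p)^13, so the posterior is Beta(8.7+20, 6+13) = Beta(28.7, 19).
For Beta(a, b) with a, b > 1 the mode is (a−1)/(a+b−2) = 27.7/45.7 ≈ 0.6061.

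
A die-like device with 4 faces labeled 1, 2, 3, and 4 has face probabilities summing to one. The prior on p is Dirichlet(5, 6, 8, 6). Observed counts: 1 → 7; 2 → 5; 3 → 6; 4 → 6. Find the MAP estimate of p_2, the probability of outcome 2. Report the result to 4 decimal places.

The posterior is Dirichlet(αᵢ + nᵢ) = Dirichlet(12, 11, 14, 12).
For a Dirichlet(a₁,…,a_K) with all aᵢ > 1, the mode has j-th component (aⱼ − 1)/(Σaᵢ − K).
Here Σaᵢ = 49 and K = 4, so p_2 = (11 − 1)/(49 − 4) = 10/45 ≈ 0.2222.

MAP estimate: 0.2222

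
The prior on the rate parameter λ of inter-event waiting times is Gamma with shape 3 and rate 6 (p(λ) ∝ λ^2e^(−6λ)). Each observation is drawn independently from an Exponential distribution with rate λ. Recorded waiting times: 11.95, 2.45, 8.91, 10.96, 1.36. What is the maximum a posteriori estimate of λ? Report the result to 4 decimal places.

The Exponential(rate=λ) likelihood is ∝ λ^n e^(−λΣtᵢ). Here n = 5 and Σtᵢ = 11.95 + 2.45 + 8.91 + 10.96 + 1.36 = 35.63.
Posterior ∝ λ^2e^(−6λ) · λ^5e^(−35.63λ) = λ^7e^(−41.63λ), i.e. Gamma(8, 41.63).
Mode = (a−1)/b = 7/41.63 ≈ 0.1681.

λ̂_MAP = 0.1681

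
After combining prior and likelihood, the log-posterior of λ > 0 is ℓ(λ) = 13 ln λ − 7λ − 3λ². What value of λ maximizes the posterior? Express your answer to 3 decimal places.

λ̂_MAP = 1.000

ℓ'(λ) = 13/λ − 7 − 6λ. Setting this to zero and multiplying by λ: 6λ² + 7λ − 13 = 0.
λ = (−7 + √(7² + 4·6·13)) / (2·6) = (−7 + √361) / 12 = (−7 + 19)/12 = 1.
ℓ''(λ) = −13/λ² − 6 < 0, confirming a maximum.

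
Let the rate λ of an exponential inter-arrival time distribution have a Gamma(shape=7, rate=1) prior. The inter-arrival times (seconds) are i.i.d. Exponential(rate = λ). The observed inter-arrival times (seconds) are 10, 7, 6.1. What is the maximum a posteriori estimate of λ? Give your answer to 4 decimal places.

The Exponential(rate=λ) likelihood is ∝ λ^n e^(−λΣtᵢ). Here n = 3 and Σtᵢ = 10 + 7 + 6.1 = 23.1.
Posterior ∝ λ^6e^(−1λ) · λ^3e^(−23.1λ) = λ^9e^(−24.1λ), i.e. Gamma(10, 24.1).
Mode = (a−1)/b = 9/24.1 ≈ 0.3734.

λ̂_MAP = 0.3734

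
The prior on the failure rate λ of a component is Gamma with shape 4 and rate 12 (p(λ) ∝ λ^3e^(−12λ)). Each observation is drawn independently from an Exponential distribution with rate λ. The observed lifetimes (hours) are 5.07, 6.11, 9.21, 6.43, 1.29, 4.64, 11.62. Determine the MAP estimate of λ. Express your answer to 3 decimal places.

λ̂_MAP = 0.177

The Exponential(rate=λ) likelihood is ∝ λ^n e^(−λΣtᵢ). Here n = 7 and Σtᵢ = 5.07 + 6.11 + 9.21 + 6.43 + 1.29 + 4.64 + 11.62 = 44.37.
Posterior ∝ λ^3e^(−12λ) · λ^7e^(−44.37λ) = λ^10e^(−56.37λ), i.e. Gamma(11, 56.37).
Mode = (a−1)/b = 10/56.37 ≈ 0.177.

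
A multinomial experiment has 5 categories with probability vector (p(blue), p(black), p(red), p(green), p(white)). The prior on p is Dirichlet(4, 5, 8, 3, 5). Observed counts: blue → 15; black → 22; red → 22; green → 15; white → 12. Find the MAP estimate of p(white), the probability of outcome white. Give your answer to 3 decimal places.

MAP estimate of p(white) = 0.151

The posterior is Dirichlet(αᵢ + nᵢ) = Dirichlet(19, 27, 30, 18, 17).
For a Dirichlet(a₁,…,a_K) with all aᵢ > 1, the mode has j-th component (aⱼ − 1)/(Σaᵢ − K).
Here Σaᵢ = 111 and K = 5, so p(white) = (17 − 1)/(111 − 5) = 16/106 ≈ 0.151.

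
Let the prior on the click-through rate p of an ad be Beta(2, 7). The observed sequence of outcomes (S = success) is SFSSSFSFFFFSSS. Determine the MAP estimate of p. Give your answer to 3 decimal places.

p̂_MAP = 0.429

Prior: Beta(2, 7).
Data: 8 successes in 14 trials (from the sequence). The binomial likelihood contributes p^8(1−p)^6, so the posterior is Beta(2+8, 7+6) = Beta(10, 13).
For Beta(a, b) with a, b > 1 the mode is (a−1)/(a+b−2) = 9/21 ≈ 0.429.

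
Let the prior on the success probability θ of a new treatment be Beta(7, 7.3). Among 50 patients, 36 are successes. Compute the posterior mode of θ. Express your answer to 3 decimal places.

Prior: Beta(7, 7.3).
Data: 36 successes in 50 trials. The binomial likelihood contributes θ^36(1−θ)^14, so the posterior is Beta(7+36, 7.3+14) = Beta(43, 21.3).
For Beta(a, b) with a, b > 1 the mode is (a−1)/(a+b−2) = 42/62.3 ≈ 0.674.

θ̂_MAP = 0.674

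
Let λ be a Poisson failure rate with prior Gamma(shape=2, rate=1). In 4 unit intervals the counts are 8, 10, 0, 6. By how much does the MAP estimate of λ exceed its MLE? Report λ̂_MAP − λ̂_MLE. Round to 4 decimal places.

MAP − MLE = -1.0000

Σxᵢ = 24. Posterior is Gamma(26, 5); MAP = (26−1)/5 = 25/5 ≈ 5.00000.
MLE = x̄ = 24/4 ≈ 6.00000.
Difference = 25/5 − 24/4 = -1 ≈ -1.0000.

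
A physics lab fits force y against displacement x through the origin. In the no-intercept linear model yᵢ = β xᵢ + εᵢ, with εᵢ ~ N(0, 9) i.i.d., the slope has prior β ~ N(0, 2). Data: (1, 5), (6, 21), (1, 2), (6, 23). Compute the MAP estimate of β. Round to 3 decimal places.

β̂_MAP = 3.452

log p(β | y) = −Σ(yᵢ − βxᵢ)²/(2·9) − β²/(2·2) + const.
Setting the derivative to zero: Σxᵢ(yᵢ − βxᵢ)/9 − β/2 = 0, so β = Σxᵢyᵢ / (Σxᵢ² + σ²/τ²).
Σxᵢyᵢ = 1·5 + 6·21 + 1·2 + 6·23 = 271; Σxᵢ² = 74; σ²/τ² = 4.5.
β̂_MAP = 271 / (74 + 4.5) = 271/78.5 ≈ 3.452.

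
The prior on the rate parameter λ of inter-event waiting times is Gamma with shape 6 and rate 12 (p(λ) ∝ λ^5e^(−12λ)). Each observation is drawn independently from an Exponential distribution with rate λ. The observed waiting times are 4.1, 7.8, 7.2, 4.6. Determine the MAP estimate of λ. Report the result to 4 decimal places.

λ̂_MAP = 0.2521

The Exponential(rate=λ) likelihood is ∝ λ^n e^(−λΣtᵢ). Here n = 4 and Σtᵢ = 4.1 + 7.8 + 7.2 + 4.6 = 23.7.
Posterior ∝ λ^5e^(−12λ) · λ^4e^(−23.7λ) = λ^9e^(−35.7λ), i.e. Gamma(10, 35.7).
Mode = (a−1)/b = 9/35.7 ≈ 0.2521.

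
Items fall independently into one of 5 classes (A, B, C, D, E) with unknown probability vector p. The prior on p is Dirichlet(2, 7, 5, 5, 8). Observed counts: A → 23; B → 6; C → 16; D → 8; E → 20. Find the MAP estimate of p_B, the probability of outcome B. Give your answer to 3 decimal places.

The posterior is Dirichlet(αᵢ + nᵢ) = Dirichlet(25, 13, 21, 13, 28).
For a Dirichlet(a₁,…,a_K) with all aᵢ > 1, the mode has j-th component (aⱼ − 1)/(Σaᵢ − K).
Here Σaᵢ = 100 and K = 5, so p_B = (13 − 1)/(100 − 5) = 12/95 ≈ 0.126.

MAP estimate of p_B = 0.126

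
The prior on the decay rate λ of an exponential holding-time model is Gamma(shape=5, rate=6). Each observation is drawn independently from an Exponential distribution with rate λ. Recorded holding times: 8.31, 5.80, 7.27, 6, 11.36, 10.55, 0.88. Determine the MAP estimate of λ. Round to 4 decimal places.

The Exponential(rate=λ) likelihood is ∝ λ^n e^(−λΣtᵢ). Here n = 7 and Σtᵢ = 8.31 + 5.80 + 7.27 + 6 + 11.36 + 10.55 + 0.88 = 50.17.
Posterior ∝ λ^4e^(−6λ) · λ^7e^(−50.17λ) = λ^11e^(−56.17λ), i.e. Gamma(12, 56.17).
Mode = (a−1)/b = 11/56.17 ≈ 0.1958.

λ̂_MAP = 0.1958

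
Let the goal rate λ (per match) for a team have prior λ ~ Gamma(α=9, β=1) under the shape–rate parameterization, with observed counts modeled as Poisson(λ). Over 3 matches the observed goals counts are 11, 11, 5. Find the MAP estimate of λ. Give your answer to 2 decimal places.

Σxᵢ = 11+11+5 = 27, with n = 3.
Posterior ∝ λ^8e^(−1λ) · λ^27e^(−3λ) = λ^35e^(−4λ), i.e. Gamma(shape=36, rate=4).
The mode of a Gamma(a, b) with a ≥ 1 (shape–rate) is (a−1)/b = 35/4 ≈ 8.75.

λ̂_MAP = 8.75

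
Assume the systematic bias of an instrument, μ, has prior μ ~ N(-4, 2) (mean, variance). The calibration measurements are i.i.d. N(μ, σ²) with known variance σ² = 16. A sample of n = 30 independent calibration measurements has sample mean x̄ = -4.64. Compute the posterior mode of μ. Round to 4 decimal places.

n = 30, x̄ = -4.64.
For a Normal prior and Normal likelihood with known variance, the posterior is Normal; its mode equals its mean, the precision-weighted average.
Prior precision 1/σ₀² = 1/2 = 0.5; data precision n/σ² = 30/16 = 1.875.
μ̂ = (0.5·(-4) + 1.875·(-4.64)) / (0.5 + 1.875) = (-10.7)/2.375 = -428/95 ≈ -4.5053.

μ̂_MAP = -4.5053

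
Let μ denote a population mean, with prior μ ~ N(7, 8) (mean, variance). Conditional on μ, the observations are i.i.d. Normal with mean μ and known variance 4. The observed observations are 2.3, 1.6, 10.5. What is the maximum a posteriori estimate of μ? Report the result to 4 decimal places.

n = 3; x̄ = (2.3 + 1.6 + 10.5)/3 = 14.4/3 = 4.8.
For a Normal prior and Normal likelihood with known variance, the posterior is Normal; its mode equals its mean, the precision-weighted average.
Prior precision 1/σ₀² = 1/8 = 0.125; data precision n/σ² = 3/4 = 0.75.
μ̂ = (0.125·7 + 0.75·4.8) / (0.125 + 0.75) = 4.475/0.875 = 179/35 ≈ 5.1143.

μ̂_MAP = 5.1143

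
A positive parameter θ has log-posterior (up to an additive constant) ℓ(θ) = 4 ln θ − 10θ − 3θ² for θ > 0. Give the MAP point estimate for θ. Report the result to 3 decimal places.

ℓ'(θ) = 4/θ − 10 − 6θ. Setting this to zero and multiplying by θ: 6θ² + 10θ − 4 = 0.
θ = (−10 + √(10² + 4·6·4)) / (2·6) = (−10 + √196) / 12 = (−10 + 14)/12 = 1/3.
ℓ''(θ) = −4/θ² − 6 < 0, confirming a maximum.

θ̂_MAP = 0.333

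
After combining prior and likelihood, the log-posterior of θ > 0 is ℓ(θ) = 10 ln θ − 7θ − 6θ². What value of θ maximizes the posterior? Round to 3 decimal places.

ℓ'(θ) = 10/θ − 7 − 12θ. Setting this to zero and multiplying by θ: 12θ² + 7θ − 10 = 0.
θ = (−7 + √(7² + 4·12·10)) / (2·12) = (−7 + √529) / 24 = (−7 + 23)/24 = 2/3.
ℓ''(θ) = −10/θ² − 12 < 0, confirming a maximum.

θ̂_MAP = 0.667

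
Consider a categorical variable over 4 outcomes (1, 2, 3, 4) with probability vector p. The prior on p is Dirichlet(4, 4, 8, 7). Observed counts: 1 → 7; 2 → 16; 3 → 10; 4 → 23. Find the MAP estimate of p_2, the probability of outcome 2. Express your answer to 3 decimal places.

MAP estimate: 0.253

The posterior is Dirichlet(αᵢ + nᵢ) = Dirichlet(11, 20, 18, 30).
For a Dirichlet(a₁,…,a_K) with all aᵢ > 1, the mode has j-th component (aⱼ − 1)/(Σaᵢ − K).
Here Σaᵢ = 79 and K = 4, so p_2 = (20 − 1)/(79 − 4) = 19/75 ≈ 0.253.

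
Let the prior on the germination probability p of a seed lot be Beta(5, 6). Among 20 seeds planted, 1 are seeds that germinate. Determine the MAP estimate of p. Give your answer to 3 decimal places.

Prior: Beta(5, 6).
Data: 1 success in 20 trials. The binomial likelihood contributes p(1−p)^19, so the posterior is Beta(5+1, 6+19) = Beta(6, 25).
For Beta(a, b) with a, b > 1 the mode is (a−1)/(a+b−2) = 5/29 ≈ 0.172.

p̂_MAP = 0.172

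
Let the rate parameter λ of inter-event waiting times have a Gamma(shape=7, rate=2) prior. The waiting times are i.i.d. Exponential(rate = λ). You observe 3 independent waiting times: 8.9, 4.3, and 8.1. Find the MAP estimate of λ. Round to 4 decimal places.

The Exponential(rate=λ) likelihood is ∝ λ^n e^(−λΣtᵢ). Here n = 3 and Σtᵢ = 8.9 + 4.3 + 8.1 = 21.3.
Posterior ∝ λ^6e^(−2λ) · λ^3e^(−21.3λ) = λ^9e^(−23.3λ), i.e. Gamma(10, 23.3).
Mode = (a−1)/b = 9/23.3 ≈ 0.3863.

λ̂_MAP = 0.3863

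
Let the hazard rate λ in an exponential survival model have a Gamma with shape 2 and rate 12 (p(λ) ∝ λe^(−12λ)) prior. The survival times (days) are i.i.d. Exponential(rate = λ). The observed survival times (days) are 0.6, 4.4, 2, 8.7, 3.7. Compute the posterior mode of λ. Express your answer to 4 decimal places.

λ̂_MAP = 0.1911

The Exponential(rate=λ) likelihood is ∝ λ^n e^(−λΣtᵢ). Here n = 5 and Σtᵢ = 0.6 + 4.4 + 2 + 8.7 + 3.7 = 19.4.
Posterior ∝ λe^(−12λ) · λ^5e^(−19.4λ) = λ^6e^(−31.4λ), i.e. Gamma(7, 31.4).
Mode = (a−1)/b = 6/31.4 ≈ 0.1911.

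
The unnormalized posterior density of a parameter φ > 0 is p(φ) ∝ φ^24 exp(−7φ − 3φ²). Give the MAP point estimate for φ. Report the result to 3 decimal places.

φ̂_MAP = 1.500

ℓ'(φ) = 24/φ − 7 − 6φ. Setting this to zero and multiplying by φ: 6φ² + 7φ − 24 = 0.
φ = (−7 + √(7² + 4·6·24)) / (2·6) = (−7 + √625) / 12 = (−7 + 25)/12 = 3/2.
ℓ''(φ) = −24/φ² − 6 < 0, confirming a maximum.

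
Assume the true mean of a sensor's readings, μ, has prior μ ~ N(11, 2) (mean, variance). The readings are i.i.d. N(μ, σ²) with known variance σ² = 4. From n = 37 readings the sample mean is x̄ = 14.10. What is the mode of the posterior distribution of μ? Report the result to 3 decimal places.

μ̂_MAP = 13.941

n = 37, x̄ = 14.10.
For a Normal prior and Normal likelihood with known variance, the posterior is Normal; its mode equals its mean, the precision-weighted average.
Prior precision 1/σ₀² = 1/2 = 0.5; data precision n/σ² = 37/4 = 9.25.
μ̂ = (0.5·11 + 9.25·14.1) / (0.5 + 9.25) = 135.925/9.75 = 5437/390 ≈ 13.941.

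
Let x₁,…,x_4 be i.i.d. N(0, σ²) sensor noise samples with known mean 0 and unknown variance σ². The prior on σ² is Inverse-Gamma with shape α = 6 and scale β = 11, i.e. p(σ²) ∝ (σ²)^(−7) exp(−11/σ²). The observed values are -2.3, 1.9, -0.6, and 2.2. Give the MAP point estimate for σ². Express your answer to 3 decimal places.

σ̂²_MAP = 2.006

Sum of squared deviations about the known mean: SS = (-2.3−0)² + (1.9−0)² + (-0.6−0)² + (2.2−0)² = 14.1.
The Normal likelihood contributes (σ²)^(−n/2) exp(−SS/(2σ²)), so the posterior is Inverse-Gamma(α + n/2, β + SS/2) = Inverse-Gamma(8, 18.05).
The mode of Inverse-Gamma(a, b) is b/(a+1) = 18.05/9 ≈ 2.006.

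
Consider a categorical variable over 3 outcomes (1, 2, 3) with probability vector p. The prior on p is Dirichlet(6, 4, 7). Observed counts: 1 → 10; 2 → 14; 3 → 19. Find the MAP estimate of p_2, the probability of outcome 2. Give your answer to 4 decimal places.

MAP estimate: 0.2982

The posterior is Dirichlet(αᵢ + nᵢ) = Dirichlet(16, 18, 26).
For a Dirichlet(a₁,…,a_K) with all aᵢ > 1, the mode has j-th component (aⱼ − 1)/(Σaᵢ − K).
Here Σaᵢ = 60 and K = 3, so p_2 = (18 − 1)/(60 − 3) = 17/57 ≈ 0.2982.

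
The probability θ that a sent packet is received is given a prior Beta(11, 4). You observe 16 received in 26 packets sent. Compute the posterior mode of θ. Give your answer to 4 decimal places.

Prior: Beta(11, 4).
Data: 16 successes in 26 trials. The binomial likelihood contributes θ^16(1−θ)^10, so the posterior is Beta(11+16, 4+10) = Beta(27, 14).
For Beta(a, b) with a, b > 1 the mode is (a−1)/(a+b−2) = 26/39 ≈ 0.6667.

θ̂_MAP = 0.6667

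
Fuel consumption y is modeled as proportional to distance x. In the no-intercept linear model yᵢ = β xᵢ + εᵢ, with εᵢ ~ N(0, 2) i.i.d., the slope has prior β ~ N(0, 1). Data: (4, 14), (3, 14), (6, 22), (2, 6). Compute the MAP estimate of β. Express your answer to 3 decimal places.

β̂_MAP = 3.612

log p(β | y) = −Σ(yᵢ − βxᵢ)²/(2·2) − β²/(2·1) + const.
Setting the derivative to zero: Σxᵢ(yᵢ − βxᵢ)/2 − β/1 = 0, so β = Σxᵢyᵢ / (Σxᵢ² + σ²/τ²).
Σxᵢyᵢ = 4·14 + 3·14 + 6·22 + 2·6 = 242; Σxᵢ² = 65; σ²/τ² = 2.
β̂_MAP = 242 / (65 + 2) = 242/67 ≈ 3.612.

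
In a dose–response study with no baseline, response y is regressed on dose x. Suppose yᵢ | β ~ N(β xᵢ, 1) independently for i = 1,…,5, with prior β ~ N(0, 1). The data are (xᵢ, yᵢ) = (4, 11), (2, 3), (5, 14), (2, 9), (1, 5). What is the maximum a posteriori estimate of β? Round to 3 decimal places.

log p(β | y) = −Σ(yᵢ − βxᵢ)²/(2·1) − β²/(2·1) + const.
Setting the derivative to zero: Σxᵢ(yᵢ − βxᵢ)/1 − β/1 = 0, so β = Σxᵢyᵢ / (Σxᵢ² + σ²/τ²).
Σxᵢyᵢ = 4·11 + 2·3 + 5·14 + 2·9 + 1·5 = 143; Σxᵢ² = 50; σ²/τ² = 1.
β̂_MAP = 143 / (50 + 1) = 143/51 ≈ 2.804.

β̂_MAP = 2.804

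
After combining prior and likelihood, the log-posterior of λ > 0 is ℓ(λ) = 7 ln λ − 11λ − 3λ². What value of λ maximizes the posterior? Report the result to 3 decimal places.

λ̂_MAP = 0.500

ℓ'(λ) = 7/λ − 11 − 6λ. Setting this to zero and multiplying by λ: 6λ² + 11λ − 7 = 0.
λ = (−11 + √(11² + 4·6·7)) / (2·6) = (−11 + √289) / 12 = (−11 + 17)/12 = 1/2.
ℓ''(λ) = −7/λ² − 6 < 0, confirming a maximum.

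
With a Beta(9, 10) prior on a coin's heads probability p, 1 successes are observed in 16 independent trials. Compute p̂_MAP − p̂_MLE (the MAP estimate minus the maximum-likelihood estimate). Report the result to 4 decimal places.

Posterior is Beta(10, 25); MAP = (10−1)/(35−2) = 9/33 ≈ 0.27273.
MLE ignores the prior: p̂_MLE = k/n = 1/16 ≈ 0.06250.
Difference = 9/33 − 1/16 = 37/176 ≈ 0.2102.

MAP − MLE = 0.2102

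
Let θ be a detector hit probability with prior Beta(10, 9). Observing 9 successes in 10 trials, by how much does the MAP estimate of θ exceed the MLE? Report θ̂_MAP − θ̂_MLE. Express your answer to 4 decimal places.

Posterior is Beta(19, 10); MAP = (19−1)/(29−2) = 18/27 ≈ 0.66667.
MLE ignores the prior: θ̂_MLE = k/n = 9/10 ≈ 0.90000.
Difference = 18/27 − 9/10 = -7/30 ≈ -0.2333.

MAP − MLE = -0.2333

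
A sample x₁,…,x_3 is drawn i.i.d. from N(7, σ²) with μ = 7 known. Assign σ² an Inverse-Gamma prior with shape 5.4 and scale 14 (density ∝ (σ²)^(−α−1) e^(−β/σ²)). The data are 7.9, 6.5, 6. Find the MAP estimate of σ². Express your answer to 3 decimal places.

Sum of squared deviations about the known mean: SS = (7.9−7)² + (6.5−7)² + (6−7)² = 2.06.
The Normal likelihood contributes (σ²)^(−n/2) exp(−SS/(2σ²)), so the posterior is Inverse-Gamma(α + n/2, β + SS/2) = Inverse-Gamma(6.9, 15.03).
The mode of Inverse-Gamma(a, b) is b/(a+1) = 15.03/7.9 ≈ 1.903.

σ̂²_MAP = 1.903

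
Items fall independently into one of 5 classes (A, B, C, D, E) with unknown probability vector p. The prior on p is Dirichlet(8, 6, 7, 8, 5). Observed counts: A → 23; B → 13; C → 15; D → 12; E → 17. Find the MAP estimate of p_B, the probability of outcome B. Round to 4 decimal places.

The posterior is Dirichlet(αᵢ + nᵢ) = Dirichlet(31, 19, 22, 20, 22).
For a Dirichlet(a₁,…,a_K) with all aᵢ > 1, the mode has j-th component (aⱼ − 1)/(Σaᵢ − K).
Here Σaᵢ = 114 and K = 5, so p_B = (19 − 1)/(114 − 5) = 18/109 ≈ 0.1651.

MAP estimate of p_B = 0.1651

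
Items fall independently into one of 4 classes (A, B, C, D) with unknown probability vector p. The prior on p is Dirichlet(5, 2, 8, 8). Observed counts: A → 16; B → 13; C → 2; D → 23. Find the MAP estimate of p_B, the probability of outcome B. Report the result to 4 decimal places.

The posterior is Dirichlet(αᵢ + nᵢ) = Dirichlet(21, 15, 10, 31).
For a Dirichlet(a₁,…,a_K) with all aᵢ > 1, the mode has j-th component (aⱼ − 1)/(Σaᵢ − K).
Here Σaᵢ = 77 and K = 4, so p_B = (15 − 1)/(77 − 4) = 14/73 ≈ 0.1918.

MAP estimate of p_B = 0.1918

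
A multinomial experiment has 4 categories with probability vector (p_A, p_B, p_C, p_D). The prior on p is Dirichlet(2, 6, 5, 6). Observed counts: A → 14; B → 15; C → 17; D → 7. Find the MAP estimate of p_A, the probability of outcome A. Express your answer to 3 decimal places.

The posterior is Dirichlet(αᵢ + nᵢ) = Dirichlet(16, 21, 22, 13).
For a Dirichlet(a₁,…,a_K) with all aᵢ > 1, the mode has j-th component (aⱼ − 1)/(Σaᵢ − K).
Here Σaᵢ = 72 and K = 4, so p_A = (16 − 1)/(72 − 4) = 15/68 ≈ 0.221.

MAP estimate of p_A = 0.221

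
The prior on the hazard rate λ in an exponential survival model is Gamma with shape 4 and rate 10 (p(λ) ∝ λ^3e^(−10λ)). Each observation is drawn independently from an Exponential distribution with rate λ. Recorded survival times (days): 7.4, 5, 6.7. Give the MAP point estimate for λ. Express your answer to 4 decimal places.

λ̂_MAP = 0.2062

The Exponential(rate=λ) likelihood is ∝ λ^n e^(−λΣtᵢ). Here n = 3 and Σtᵢ = 7.4 + 5 + 6.7 = 19.1.
Posterior ∝ λ^3e^(−10λ) · λ^3e^(−19.1λ) = λ^6e^(−29.1λ), i.e. Gamma(7, 29.1).
Mode = (a−1)/b = 6/29.1 ≈ 0.2062.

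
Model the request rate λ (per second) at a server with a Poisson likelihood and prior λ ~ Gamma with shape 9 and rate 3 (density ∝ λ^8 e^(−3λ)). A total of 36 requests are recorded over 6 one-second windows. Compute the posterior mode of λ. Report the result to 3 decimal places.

Σxᵢ = 36, n = 6.
Posterior ∝ λ^8e^(−3λ) · λ^36e^(−6λ) = λ^44e^(−9λ), i.e. Gamma(shape=45, rate=9).
The mode of a Gamma(a, b) with a ≥ 1 (shape–rate) is (a−1)/b = 44/9 ≈ 4.889.

λ̂_MAP = 4.889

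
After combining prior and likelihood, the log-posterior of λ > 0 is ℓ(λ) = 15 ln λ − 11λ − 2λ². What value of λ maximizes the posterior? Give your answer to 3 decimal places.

ℓ'(λ) = 15/λ − 11 − 4λ. Setting this to zero and multiplying by λ: 4λ² + 11λ − 15 = 0.
λ = (−11 + √(11² + 4·4·15)) / (2·4) = (−11 + √361) / 8 = (−11 + 19)/8 = 1.
ℓ''(λ) = −15/λ² − 4 < 0, confirming a maximum.

λ̂_MAP = 1.000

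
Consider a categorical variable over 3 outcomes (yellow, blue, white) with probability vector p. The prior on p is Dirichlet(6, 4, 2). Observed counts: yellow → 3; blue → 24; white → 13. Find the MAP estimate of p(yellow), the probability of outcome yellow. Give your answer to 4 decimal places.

The posterior is Dirichlet(αᵢ + nᵢ) = Dirichlet(9, 28, 15).
For a Dirichlet(a₁,…,a_K) with all aᵢ > 1, the mode has j-th component (aⱼ − 1)/(Σaᵢ − K).
Here Σaᵢ = 52 and K = 3, so p(yellow) = (9 − 1)/(52 − 3) = 8/49 ≈ 0.1633.

MAP estimate of p(yellow) = 0.1633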